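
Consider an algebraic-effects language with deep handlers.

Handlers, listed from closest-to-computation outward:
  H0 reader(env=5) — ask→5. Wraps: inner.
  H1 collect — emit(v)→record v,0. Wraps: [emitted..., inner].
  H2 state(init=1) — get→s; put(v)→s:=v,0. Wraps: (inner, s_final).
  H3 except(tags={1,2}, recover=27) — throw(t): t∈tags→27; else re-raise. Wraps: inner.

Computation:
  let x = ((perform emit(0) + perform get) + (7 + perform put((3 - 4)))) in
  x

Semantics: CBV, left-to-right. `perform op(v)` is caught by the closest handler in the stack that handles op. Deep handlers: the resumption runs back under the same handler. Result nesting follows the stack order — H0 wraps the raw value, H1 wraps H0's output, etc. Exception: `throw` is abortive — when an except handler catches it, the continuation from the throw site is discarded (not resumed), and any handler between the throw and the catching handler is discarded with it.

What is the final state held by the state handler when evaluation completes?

Answer: -1

Working:
emit(0) @ H1 ⇒ out+=0
get @ H2 ⇒ 1
put(-1) @ H2 ⇒ s:=-1
H0 returns 8
H1 returns [0, 8]
H2 returns ([0, 8], -1)
H3 returns ([0, 8], -1)
= ([0, 8], -1)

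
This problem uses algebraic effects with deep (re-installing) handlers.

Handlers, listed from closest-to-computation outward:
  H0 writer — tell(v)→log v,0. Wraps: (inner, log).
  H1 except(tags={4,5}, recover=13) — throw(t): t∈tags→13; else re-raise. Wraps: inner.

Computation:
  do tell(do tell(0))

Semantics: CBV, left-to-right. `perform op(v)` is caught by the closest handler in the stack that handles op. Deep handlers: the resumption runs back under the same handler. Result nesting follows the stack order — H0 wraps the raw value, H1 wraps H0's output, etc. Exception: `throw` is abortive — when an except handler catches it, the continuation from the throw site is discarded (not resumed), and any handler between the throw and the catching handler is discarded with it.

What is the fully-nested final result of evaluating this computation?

Step-by-step:
tell(0) @ H0 ⇒ log+=0
tell(0) @ H0 ⇒ log+=0
H0 returns (0, (0, 0))
H1 returns (0, (0, 0))
= (0, (0, 0))

Answer: (0, (0, 0))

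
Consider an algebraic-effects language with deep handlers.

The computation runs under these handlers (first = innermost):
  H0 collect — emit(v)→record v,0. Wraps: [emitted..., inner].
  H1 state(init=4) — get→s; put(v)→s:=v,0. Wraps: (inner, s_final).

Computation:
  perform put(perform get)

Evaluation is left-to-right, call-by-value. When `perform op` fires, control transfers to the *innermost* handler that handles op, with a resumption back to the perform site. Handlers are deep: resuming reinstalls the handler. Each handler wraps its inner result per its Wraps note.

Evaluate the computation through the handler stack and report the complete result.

Step-by-step:
get @ H1 ⇒ 4
put(4) @ H1 ⇒ s:=4
H0 returns [0]
H1 returns ([0], 4)
= ([0], 4)

Answer: ([0], 4)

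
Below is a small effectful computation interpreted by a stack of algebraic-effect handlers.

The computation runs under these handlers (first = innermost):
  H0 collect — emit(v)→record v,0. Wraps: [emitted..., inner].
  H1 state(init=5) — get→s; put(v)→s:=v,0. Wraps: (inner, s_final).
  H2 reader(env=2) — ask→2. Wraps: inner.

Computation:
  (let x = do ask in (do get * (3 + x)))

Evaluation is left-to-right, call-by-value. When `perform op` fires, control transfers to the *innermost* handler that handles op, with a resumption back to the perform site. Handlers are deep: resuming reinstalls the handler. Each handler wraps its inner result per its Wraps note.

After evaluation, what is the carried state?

Step-by-step:
ask @ H2 ⇒ 2
get @ H1 ⇒ 5
H0 returns [25]
H1 returns ([25], 5)
H2 returns ([25], 5)
= ([25], 5)

Answer: 5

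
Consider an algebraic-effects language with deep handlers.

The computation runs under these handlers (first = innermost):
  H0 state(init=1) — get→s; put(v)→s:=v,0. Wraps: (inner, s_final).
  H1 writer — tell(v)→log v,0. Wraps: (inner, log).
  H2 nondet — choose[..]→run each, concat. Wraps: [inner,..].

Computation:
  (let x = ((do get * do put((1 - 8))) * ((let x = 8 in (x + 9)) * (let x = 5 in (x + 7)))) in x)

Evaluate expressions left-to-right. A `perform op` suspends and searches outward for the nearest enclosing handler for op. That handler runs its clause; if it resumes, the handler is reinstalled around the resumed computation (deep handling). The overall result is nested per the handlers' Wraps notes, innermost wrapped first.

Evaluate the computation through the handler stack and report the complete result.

Working:
get @ H0 ⇒ 1
put(-7) @ H0 ⇒ s:=-7
H0 returns (0, -7)
H1 returns ((0, -7), ())
H2 returns [((0, -7), ())]
= [((0, -7), ())]

Answer: [((0, -7), ())]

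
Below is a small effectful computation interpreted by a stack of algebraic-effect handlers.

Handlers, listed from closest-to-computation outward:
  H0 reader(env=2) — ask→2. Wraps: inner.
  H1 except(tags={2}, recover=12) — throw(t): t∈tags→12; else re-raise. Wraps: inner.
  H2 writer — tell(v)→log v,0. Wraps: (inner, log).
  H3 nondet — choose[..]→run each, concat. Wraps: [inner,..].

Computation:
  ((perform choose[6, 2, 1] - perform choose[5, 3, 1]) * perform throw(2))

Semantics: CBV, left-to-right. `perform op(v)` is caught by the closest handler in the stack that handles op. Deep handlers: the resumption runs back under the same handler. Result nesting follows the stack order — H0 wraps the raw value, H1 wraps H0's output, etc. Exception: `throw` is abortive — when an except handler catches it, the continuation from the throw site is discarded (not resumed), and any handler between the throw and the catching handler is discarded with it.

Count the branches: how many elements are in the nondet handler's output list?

Working:
choose[6, 2, 1] @ H3
  branch[0] choose=6:
    choose[5, 3, 1] @ H3
      branch[0] choose=5:
        throw(2) @ H1 caught ⇒ 12
        H2 returns (12, ())
        H3 returns [(12, ())]
      branch[1] choose=3:
        throw(2) @ H1 caught ⇒ 12
        H2 returns (12, ())
        H3 returns [(12, ())]
      branch[2] choose=1:
        throw(2) @ H1 caught ⇒ 12
        H2 returns (12, ())
        H3 returns [(12, ())]
  branch[1] choose=2:
    choose[5, 3, 1] @ H3
      branch[0] choose=5:
        throw(2) @ H1 caught ⇒ 12
        H2 returns (12, ())
        H3 returns [(12, ())]
      branch[1] choose=3:
        throw(2) @ H1 caught ⇒ 12
        H2 returns (12, ())
        H3 returns [(12, ())]
      branch[2] choose=1:
        throw(2) @ H1 caught ⇒ 12
        H2 returns (12, ())
        H3 returns [(12, ())]
  branch[2] choose=1:
    choose[5, 3, 1] @ H3
      branch[0] choose=5:
        throw(2) @ H1 caught ⇒ 12
        H2 returns (12, ())
        H3 returns [(12, ())]
      branch[1] choose=3:
        throw(2) @ H1 caught ⇒ 12
        H2 returns (12, ())
        H3 returns [(12, ())]
      branch[2] choose=1:
        throw(2) @ H1 caught ⇒ 12
        H2 returns (12, ())
        H3 returns [(12, ())]
= [(12, ()), (12, ()), (12, ()), (12, ()), (12, ()), (12, ()), (12, ()), (12, ()), (12, ())]

Answer: 9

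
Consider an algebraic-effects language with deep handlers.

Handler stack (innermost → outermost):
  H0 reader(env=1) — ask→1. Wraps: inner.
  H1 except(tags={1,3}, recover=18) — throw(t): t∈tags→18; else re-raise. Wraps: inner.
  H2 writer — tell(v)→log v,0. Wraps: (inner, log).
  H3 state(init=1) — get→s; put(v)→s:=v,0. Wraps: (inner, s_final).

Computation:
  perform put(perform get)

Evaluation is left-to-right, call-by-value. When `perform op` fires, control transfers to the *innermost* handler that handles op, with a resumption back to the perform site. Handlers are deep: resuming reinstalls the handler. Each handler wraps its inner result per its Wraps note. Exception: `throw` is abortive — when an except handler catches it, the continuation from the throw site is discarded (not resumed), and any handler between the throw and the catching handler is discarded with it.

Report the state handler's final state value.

Evaluation trace:
get @ H3 ⇒ 1
put(1) @ H3 ⇒ s:=1
H0 returns 0
H1 returns 0
H2 returns (0, ())
H3 returns ((0, ()), 1)
= ((0, ()), 1)

Answer: 1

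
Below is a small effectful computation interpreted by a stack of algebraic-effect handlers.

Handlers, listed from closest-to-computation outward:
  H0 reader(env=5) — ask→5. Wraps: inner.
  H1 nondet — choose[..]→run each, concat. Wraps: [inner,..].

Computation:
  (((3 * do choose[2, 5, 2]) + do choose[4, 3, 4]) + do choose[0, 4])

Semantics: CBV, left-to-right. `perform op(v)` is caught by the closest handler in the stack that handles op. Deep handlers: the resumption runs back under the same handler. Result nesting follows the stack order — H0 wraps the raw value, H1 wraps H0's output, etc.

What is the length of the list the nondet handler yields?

Evaluation trace:
choose[2, 5, 2] @ H1
  branch[0] choose=2:
    choose[4, 3, 4] @ H1
      branch[0] choose=4:
        choose[0, 4] @ H1
          branch[0] choose=0:
            H0 returns 10
            H1 returns [10]
          branch[1] choose=4:
            H0 returns 14
            H1 returns [14]
      branch[1] choose=3:
        choose[0, 4] @ H1
          branch[0] choose=0:
            H0 returns 9
            H1 returns [9]
          branch[1] choose=4:
            H0 returns 13
            H1 returns [13]
      branch[2] choose=4:
        choose[0, 4] @ H1
          branch[0] choose=0:
            H0 returns 10
            H1 returns [10]
          branch[1] choose=4:
            H0 returns 14
            H1 returns [14]
  branch[1] choose=5:
    choose[4, 3, 4] @ H1
      branch[0] choose=4:
        choose[0, 4] @ H1
          branch[0] choose=0:
            H0 returns 19
            H1 returns [19]
          branch[1] choose=4:
            H0 returns 23
            H1 returns [23]
      branch[1] choose=3:
        choose[0, 4] @ H1
          branch[0] choose=0:
            H0 returns 18
            H1 returns [18]
          branch[1] choose=4:
            H0 returns 22
            H1 returns [22]
      branch[2] choose=4:
        choose[0, 4] @ H1
          branch[0] choose=0:
            H0 returns 19
            H1 returns [19]
          branch[1] choose=4:
            H0 returns 23
            H1 returns [23]
  branch[2] choose=2:
    choose[4, 3, 4] @ H1
      branch[0] choose=4:
        choose[0, 4] @ H1
          branch[0] choose=0:
            H0 returns 10
            H1 returns [10]
          branch[1] choose=4:
            H0 returns 14
            H1 returns [14]
      branch[1] choose=3:
        choose[0, 4] @ H1
          branch[0] choose=0:
            H0 returns 9
            H1 returns [9]
          branch[1] choose=4:
            H0 returns 13
            H1 returns [13]
      branch[2] choose=4:
        choose[0, 4] @ H1
          branch[0] choose=0:
            H0 returns 10
            H1 returns [10]
          branch[1] choose=4:
            H0 returns 14
            H1 returns [14]
= [10, 14, 9, 13, 10, 14, 19, 23, 18, 22, 19, 23, 10, 14, 9, 13, 10, 14]

Answer: 18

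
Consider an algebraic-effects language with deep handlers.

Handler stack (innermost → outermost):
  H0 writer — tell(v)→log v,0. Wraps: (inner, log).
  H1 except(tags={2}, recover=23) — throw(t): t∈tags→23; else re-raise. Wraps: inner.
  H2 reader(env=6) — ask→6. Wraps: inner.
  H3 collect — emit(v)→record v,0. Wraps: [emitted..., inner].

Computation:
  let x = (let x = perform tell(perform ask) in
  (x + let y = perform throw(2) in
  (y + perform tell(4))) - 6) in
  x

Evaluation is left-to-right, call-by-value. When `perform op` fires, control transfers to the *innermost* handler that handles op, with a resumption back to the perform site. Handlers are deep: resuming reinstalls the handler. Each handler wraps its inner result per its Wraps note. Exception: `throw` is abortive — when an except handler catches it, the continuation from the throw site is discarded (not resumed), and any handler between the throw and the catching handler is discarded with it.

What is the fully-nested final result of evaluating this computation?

Working:
ask @ H2 ⇒ 6
tell(6) @ H0 ⇒ log+=6
throw(2) @ H1 caught ⇒ 23
H2 returns 23
H3 returns [23]
= [23]

Answer: [23]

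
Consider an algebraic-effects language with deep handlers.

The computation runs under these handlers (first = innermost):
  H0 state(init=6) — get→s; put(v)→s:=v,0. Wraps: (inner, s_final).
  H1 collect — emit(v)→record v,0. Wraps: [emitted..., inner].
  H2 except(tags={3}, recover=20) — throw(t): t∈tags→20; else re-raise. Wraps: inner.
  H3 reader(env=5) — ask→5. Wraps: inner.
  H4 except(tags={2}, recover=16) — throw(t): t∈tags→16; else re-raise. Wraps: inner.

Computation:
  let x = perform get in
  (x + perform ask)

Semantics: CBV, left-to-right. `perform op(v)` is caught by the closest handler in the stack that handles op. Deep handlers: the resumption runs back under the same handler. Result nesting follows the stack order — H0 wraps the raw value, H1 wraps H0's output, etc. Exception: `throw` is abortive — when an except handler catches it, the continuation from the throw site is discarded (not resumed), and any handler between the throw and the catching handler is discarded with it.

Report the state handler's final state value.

Answer: 6

Evaluation trace:
get @ H0 ⇒ 6
ask @ H3 ⇒ 5
H0 returns (11, 6)
H1 returns [(11, 6)]
H2 returns [(11, 6)]
H3 returns [(11, 6)]
H4 returns [(11, 6)]
= [(11, 6)]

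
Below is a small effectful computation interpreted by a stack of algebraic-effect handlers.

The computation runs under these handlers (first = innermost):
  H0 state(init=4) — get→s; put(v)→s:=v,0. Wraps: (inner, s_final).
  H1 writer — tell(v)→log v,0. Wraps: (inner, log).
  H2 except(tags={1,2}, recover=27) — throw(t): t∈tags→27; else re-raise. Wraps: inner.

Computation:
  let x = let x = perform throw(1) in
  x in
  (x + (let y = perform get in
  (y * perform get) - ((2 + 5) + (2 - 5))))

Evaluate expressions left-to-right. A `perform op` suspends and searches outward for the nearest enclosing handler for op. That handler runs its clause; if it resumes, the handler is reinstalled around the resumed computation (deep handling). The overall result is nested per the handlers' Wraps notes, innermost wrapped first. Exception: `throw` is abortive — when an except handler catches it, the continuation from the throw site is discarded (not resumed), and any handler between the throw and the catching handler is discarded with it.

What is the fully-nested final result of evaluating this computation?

Working:
throw(1) @ H2 caught ⇒ 27
= 27

Answer: 27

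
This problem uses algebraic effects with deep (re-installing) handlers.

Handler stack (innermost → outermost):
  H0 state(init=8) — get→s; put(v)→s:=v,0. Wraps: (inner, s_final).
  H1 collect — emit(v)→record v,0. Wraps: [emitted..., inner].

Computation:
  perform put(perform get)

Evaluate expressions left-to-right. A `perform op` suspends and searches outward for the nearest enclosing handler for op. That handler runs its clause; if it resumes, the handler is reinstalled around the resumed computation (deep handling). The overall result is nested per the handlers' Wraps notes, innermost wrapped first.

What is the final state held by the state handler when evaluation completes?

Answer: 8

Evaluation trace:
get @ H0 ⇒ 8
put(8) @ H0 ⇒ s:=8
H0 returns (0, 8)
H1 returns [(0, 8)]
= [(0, 8)]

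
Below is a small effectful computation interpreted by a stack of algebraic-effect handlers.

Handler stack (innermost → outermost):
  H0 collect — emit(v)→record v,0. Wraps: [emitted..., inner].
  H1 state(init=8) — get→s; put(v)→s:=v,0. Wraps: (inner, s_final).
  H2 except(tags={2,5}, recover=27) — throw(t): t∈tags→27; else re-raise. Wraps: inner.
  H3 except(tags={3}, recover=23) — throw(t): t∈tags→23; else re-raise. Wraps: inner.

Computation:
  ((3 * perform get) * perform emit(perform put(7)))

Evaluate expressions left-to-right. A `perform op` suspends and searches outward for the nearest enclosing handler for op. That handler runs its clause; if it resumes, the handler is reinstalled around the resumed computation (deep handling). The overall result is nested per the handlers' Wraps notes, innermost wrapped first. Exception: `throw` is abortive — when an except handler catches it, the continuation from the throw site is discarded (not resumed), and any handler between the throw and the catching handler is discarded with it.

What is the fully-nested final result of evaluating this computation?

Step-by-step:
get @ H1 ⇒ 8
put(7) @ H1 ⇒ s:=7
emit(0) @ H0 ⇒ out+=0
H0 returns [0, 0]
H1 returns ([0, 0], 7)
H2 returns ([0, 0], 7)
H3 returns ([0, 0], 7)
= ([0, 0], 7)

Answer: ([0, 0], 7)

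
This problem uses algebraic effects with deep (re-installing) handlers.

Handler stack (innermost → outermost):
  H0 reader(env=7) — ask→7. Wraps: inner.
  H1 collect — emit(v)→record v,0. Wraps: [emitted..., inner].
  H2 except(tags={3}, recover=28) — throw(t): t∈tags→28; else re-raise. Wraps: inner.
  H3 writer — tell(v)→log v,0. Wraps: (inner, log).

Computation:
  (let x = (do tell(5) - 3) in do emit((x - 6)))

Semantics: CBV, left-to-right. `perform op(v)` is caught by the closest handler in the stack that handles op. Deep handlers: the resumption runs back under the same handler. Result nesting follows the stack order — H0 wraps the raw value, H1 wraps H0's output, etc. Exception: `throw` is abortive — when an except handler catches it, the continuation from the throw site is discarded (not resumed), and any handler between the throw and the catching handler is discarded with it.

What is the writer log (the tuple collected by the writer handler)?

Answer: (5)

Step-by-step:
tell(5) @ H3 ⇒ log+=5
emit(-9) @ H1 ⇒ out+=-9
H0 returns 0
H1 returns [-9, 0]
H2 returns [-9, 0]
H3 returns ([-9, 0], (5))
= ([-9, 0], (5))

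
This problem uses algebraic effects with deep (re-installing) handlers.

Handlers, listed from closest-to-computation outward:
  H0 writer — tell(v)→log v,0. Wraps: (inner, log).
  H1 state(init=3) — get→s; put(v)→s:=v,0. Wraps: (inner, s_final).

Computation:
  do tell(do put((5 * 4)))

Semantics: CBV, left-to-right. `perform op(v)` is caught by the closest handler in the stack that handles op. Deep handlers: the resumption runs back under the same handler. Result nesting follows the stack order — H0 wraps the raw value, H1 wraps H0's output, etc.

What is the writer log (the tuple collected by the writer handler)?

Answer: (0)

Step-by-step:
put(20) @ H1 ⇒ s:=20
tell(0) @ H0 ⇒ log+=0
H0 returns (0, (0))
H1 returns ((0, (0)), 20)
= ((0, (0)), 20)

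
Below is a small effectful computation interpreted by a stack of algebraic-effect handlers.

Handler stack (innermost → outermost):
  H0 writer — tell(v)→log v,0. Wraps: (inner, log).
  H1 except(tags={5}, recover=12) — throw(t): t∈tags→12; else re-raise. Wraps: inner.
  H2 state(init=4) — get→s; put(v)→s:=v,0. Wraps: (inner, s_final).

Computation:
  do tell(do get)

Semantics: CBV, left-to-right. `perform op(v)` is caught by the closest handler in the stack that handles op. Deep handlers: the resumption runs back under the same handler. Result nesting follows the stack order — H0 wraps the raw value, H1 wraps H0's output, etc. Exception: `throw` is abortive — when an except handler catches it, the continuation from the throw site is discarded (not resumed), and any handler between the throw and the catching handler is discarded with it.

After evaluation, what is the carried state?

Answer: 4

Step-by-step:
get @ H2 ⇒ 4
tell(4) @ H0 ⇒ log+=4
H0 returns (0, (4))
H1 returns (0, (4))
H2 returns ((0, (4)), 4)
= ((0, (4)), 4)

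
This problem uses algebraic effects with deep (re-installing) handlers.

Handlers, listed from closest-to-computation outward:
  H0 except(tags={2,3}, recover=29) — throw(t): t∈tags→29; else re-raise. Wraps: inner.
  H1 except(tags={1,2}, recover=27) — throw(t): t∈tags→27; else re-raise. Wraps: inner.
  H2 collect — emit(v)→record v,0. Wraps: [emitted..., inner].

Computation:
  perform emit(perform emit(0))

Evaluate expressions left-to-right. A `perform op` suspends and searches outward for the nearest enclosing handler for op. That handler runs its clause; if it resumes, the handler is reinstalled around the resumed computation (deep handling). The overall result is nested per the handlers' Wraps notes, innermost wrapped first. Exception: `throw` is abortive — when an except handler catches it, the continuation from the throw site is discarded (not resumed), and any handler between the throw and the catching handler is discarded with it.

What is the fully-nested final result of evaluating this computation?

Step-by-step:
emit(0) @ H2 ⇒ out+=0
emit(0) @ H2 ⇒ out+=0
H0 returns 0
H1 returns 0
H2 returns [0, 0, 0]
= [0, 0, 0]

Answer: [0, 0, 0]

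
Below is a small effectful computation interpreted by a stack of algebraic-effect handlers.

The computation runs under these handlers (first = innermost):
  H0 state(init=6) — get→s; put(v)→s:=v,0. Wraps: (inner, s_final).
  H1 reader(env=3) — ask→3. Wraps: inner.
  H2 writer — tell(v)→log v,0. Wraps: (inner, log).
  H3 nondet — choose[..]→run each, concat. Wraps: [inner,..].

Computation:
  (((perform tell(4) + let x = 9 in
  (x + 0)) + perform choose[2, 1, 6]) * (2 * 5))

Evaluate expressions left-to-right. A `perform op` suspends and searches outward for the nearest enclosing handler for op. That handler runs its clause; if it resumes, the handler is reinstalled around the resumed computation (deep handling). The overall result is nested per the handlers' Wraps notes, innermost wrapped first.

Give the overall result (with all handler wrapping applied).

Working:
tell(4) @ H2 ⇒ log+=4
choose[2, 1, 6] @ H3
  branch[0] choose=2:
    H0 returns (110, 6)
    H1 returns (110, 6)
    H2 returns ((110, 6), (4))
    H3 returns [((110, 6), (4))]
  branch[1] choose=1:
    H0 returns (100, 6)
    H1 returns (100, 6)
    H2 returns ((100, 6), (4))
    H3 returns [((100, 6), (4))]
  branch[2] choose=6:
    H0 returns (150, 6)
    H1 returns (150, 6)
    H2 returns ((150, 6), (4))
    H3 returns [((150, 6), (4))]
= [((110, 6), (4)), ((100, 6), (4)), ((150, 6), (4))]

Answer: [((110, 6), (4)), ((100, 6), (4)), ((150, 6), (4))]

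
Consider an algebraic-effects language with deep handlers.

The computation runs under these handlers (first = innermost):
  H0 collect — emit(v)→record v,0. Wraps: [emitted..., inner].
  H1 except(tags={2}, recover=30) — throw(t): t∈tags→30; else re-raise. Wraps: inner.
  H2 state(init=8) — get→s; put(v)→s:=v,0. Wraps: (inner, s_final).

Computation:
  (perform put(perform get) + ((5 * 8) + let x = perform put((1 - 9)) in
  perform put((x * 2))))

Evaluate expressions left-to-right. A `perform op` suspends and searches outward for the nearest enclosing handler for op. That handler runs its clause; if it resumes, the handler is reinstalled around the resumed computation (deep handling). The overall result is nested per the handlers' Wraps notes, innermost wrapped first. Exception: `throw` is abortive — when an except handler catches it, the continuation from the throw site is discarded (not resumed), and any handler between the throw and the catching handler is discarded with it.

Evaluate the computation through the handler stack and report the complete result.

Answer: ([40], 0)

Step-by-step:
get @ H2 ⇒ 8
put(8) @ H2 ⇒ s:=8
put(-8) @ H2 ⇒ s:=-8
put(0) @ H2 ⇒ s:=0
H0 returns [40]
H1 returns [40]
H2 returns ([40], 0)
= ([40], 0)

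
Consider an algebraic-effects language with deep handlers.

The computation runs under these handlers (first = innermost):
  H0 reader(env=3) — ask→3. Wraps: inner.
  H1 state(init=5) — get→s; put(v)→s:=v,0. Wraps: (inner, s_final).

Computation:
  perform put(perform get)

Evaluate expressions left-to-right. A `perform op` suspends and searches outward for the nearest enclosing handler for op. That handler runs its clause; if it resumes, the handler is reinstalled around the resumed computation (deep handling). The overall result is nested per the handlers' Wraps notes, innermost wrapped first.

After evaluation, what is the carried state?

Answer: 5

Step-by-step:
get @ H1 ⇒ 5
put(5) @ H1 ⇒ s:=5
H0 returns 0
H1 returns (0, 5)
= (0, 5)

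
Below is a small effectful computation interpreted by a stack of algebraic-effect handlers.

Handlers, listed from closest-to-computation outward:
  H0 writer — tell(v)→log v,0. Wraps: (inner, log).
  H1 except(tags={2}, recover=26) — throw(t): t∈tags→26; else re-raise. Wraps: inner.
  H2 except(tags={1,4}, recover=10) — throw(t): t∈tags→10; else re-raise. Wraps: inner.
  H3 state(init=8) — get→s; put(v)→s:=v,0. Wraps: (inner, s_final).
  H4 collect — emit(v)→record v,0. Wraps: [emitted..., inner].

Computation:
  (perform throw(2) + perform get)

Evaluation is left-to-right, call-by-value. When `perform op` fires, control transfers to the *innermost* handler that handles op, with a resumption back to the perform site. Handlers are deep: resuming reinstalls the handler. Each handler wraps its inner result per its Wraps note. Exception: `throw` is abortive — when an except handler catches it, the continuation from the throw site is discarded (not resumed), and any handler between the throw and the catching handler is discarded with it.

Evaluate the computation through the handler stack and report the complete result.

Answer: [(26, 8)]

Evaluation trace:
throw(2) @ H1 caught ⇒ 26
H2 returns 26
H3 returns (26, 8)
H4 returns [(26, 8)]
= [(26, 8)]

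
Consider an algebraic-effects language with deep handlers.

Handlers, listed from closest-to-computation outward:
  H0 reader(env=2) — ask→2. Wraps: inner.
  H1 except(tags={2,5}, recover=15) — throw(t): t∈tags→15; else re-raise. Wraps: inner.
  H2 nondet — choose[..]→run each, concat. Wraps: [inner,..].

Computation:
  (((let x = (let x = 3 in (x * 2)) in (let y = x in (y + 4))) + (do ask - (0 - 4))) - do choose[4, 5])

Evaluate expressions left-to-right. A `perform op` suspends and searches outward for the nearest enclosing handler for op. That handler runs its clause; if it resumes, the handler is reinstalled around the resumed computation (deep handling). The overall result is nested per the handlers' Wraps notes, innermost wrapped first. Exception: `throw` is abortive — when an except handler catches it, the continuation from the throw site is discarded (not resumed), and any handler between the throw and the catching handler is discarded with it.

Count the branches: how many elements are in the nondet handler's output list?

Answer: 2

Working:
ask @ H0 ⇒ 2
choose[4, 5] @ H2
  branch[0] choose=4:
    H0 returns 12
    H1 returns 12
    H2 returns [12]
  branch[1] choose=5:
    H0 returns 11
    H1 returns 11
    H2 returns [11]
= [12, 11]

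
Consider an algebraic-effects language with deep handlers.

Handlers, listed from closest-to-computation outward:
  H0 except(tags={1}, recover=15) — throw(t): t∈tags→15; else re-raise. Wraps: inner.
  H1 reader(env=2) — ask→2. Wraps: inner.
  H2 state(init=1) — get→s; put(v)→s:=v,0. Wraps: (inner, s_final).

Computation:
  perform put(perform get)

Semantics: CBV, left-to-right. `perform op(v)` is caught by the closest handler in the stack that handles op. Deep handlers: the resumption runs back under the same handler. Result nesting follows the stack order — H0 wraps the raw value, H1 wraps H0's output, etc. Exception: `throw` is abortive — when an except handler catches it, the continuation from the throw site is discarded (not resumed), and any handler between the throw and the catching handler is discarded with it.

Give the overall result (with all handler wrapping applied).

Step-by-step:
get @ H2 ⇒ 1
put(1) @ H2 ⇒ s:=1
H0 returns 0
H1 returns 0
H2 returns (0, 1)
= (0, 1)

Answer: (0, 1)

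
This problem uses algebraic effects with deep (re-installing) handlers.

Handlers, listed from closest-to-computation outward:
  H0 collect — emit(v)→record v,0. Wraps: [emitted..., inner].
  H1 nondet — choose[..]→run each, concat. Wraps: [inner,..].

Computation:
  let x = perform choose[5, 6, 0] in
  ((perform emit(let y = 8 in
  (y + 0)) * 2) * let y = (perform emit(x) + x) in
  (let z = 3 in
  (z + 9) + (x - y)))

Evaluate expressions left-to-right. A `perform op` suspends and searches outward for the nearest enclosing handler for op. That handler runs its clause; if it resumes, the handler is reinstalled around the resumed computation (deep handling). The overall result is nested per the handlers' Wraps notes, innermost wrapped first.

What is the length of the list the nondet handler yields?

Answer: 3

Evaluation trace:
choose[5, 6, 0] @ H1
  branch[0] choose=5:
    emit(8) @ H0 ⇒ out+=8
    emit(5) @ H0 ⇒ out+=5
    H0 returns [8, 5, 0]
    H1 returns [[8, 5, 0]]
  branch[1] choose=6:
    emit(8) @ H0 ⇒ out+=8
    emit(6) @ H0 ⇒ out+=6
    H0 returns [8, 6, 0]
    H1 returns [[8, 6, 0]]
  branch[2] choose=0:
    emit(8) @ H0 ⇒ out+=8
    emit(0) @ H0 ⇒ out+=0
    H0 returns [8, 0, 0]
    H1 returns [[8, 0, 0]]
= [[8, 5, 0], [8, 6, 0], [8, 0, 0]]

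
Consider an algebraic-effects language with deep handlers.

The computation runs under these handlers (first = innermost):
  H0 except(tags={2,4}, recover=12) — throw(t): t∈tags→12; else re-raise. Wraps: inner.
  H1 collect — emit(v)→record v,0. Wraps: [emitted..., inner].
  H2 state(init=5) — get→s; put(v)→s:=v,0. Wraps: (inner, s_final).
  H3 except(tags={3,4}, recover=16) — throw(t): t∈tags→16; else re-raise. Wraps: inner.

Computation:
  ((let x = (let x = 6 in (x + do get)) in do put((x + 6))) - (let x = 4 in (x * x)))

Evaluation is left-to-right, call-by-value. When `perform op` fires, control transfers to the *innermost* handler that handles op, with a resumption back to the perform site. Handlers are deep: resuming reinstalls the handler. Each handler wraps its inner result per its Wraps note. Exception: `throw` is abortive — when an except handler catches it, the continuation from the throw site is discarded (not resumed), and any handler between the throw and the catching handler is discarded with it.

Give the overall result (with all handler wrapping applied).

Working:
get @ H2 ⇒ 5
put(17) @ H2 ⇒ s:=17
H0 returns -16
H1 returns [-16]
H2 returns ([-16], 17)
H3 returns ([-16], 17)
= ([-16], 17)

Answer: ([-16], 17)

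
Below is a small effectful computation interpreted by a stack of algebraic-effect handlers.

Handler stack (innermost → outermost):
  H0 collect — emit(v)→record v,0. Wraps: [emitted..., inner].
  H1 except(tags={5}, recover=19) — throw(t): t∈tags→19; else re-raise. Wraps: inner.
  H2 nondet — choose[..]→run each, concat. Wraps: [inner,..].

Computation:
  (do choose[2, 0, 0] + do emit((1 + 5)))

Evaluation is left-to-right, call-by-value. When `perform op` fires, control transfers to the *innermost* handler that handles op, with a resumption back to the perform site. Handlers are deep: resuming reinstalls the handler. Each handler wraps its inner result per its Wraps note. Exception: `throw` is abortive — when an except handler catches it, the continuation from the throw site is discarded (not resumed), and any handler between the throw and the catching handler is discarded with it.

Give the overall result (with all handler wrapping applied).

Evaluation trace:
choose[2, 0, 0] @ H2
  branch[0] choose=2:
    emit(6) @ H0 ⇒ out+=6
    H0 returns [6, 2]
    H1 returns [6, 2]
    H2 returns [[6, 2]]
  branch[1] choose=0:
    emit(6) @ H0 ⇒ out+=6
    H0 returns [6, 0]
    H1 returns [6, 0]
    H2 returns [[6, 0]]
  branch[2] choose=0:
    emit(6) @ H0 ⇒ out+=6
    H0 returns [6, 0]
    H1 returns [6, 0]
    H2 returns [[6, 0]]
= [[6, 2], [6, 0], [6, 0]]

Answer: [[6, 2], [6, 0], [6, 0]]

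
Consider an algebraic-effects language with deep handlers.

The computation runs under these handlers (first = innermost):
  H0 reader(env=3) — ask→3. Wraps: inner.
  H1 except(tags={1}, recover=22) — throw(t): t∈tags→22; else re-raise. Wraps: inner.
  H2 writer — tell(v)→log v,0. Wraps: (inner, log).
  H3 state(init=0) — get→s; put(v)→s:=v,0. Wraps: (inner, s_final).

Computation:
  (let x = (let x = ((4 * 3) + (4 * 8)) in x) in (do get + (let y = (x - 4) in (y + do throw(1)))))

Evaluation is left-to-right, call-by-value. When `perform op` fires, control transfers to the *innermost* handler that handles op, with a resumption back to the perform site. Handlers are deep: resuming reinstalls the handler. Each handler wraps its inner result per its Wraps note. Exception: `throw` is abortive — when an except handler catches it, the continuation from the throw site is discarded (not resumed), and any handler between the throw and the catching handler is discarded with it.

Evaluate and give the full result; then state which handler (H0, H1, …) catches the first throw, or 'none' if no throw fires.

Answer: ((22, ()), 0) ; first throw caught by: H1

Working:
get @ H3 ⇒ 0
throw(1) @ H1 caught ⇒ 22
H2 returns (22, ())
H3 returns ((22, ()), 0)
= ((22, ()), 0)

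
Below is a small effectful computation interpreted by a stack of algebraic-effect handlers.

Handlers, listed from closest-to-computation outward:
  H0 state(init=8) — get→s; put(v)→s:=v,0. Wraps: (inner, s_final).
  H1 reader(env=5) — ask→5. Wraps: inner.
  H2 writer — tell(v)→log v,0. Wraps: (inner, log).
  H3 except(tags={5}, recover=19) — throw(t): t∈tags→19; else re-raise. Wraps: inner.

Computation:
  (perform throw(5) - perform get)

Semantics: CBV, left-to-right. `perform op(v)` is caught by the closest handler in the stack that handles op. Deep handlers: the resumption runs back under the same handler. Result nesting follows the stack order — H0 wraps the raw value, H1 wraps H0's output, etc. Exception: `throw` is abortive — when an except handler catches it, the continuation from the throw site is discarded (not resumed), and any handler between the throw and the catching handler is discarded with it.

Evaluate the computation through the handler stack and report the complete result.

Answer: 19

Step-by-step:
throw(5) @ H3 caught ⇒ 19
= 19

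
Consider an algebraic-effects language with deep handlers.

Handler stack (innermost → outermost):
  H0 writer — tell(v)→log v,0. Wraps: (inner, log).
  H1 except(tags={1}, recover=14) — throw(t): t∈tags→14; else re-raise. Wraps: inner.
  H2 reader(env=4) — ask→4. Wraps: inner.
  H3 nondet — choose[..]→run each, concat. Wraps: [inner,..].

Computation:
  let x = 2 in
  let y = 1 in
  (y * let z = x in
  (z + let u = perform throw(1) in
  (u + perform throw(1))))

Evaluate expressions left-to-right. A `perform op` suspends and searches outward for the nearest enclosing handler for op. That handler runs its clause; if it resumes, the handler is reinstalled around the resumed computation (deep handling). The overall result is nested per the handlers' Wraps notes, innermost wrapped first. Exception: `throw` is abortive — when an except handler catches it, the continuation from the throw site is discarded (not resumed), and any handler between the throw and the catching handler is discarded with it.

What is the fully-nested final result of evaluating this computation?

Working:
throw(1) @ H1 caught ⇒ 14
H2 returns 14
H3 returns [14]
= [14]

Answer: [14]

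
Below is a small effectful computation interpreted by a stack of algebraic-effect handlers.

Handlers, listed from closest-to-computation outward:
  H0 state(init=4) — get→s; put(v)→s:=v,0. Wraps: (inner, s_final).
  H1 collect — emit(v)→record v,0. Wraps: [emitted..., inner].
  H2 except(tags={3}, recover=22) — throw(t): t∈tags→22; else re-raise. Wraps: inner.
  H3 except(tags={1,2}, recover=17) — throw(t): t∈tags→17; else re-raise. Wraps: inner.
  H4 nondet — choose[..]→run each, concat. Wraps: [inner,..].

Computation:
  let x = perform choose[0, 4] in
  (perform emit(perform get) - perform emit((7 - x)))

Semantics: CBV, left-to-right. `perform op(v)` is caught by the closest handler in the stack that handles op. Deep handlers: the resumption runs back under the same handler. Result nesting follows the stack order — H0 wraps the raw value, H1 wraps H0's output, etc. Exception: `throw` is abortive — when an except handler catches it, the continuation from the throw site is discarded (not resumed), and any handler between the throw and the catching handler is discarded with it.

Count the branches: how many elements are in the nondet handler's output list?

Answer: 2

Step-by-step:
choose[0, 4] @ H4
  branch[0] choose=0:
    get @ H0 ⇒ 4
    emit(4) @ H1 ⇒ out+=4
    emit(7) @ H1 ⇒ out+=7
    H0 returns (0, 4)
    H1 returns [4, 7, (0, 4)]
    H2 returns [4, 7, (0, 4)]
    H3 returns [4, 7, (0, 4)]
    H4 returns [[4, 7, (0, 4)]]
  branch[1] choose=4:
    get @ H0 ⇒ 4
    emit(4) @ H1 ⇒ out+=4
    emit(3) @ H1 ⇒ out+=3
    H0 returns (0, 4)
    H1 returns [4, 3, (0, 4)]
    H2 returns [4, 3, (0, 4)]
    H3 returns [4, 3, (0, 4)]
    H4 returns [[4, 3, (0, 4)]]
= [[4, 7, (0, 4)], [4, 3, (0, 4)]]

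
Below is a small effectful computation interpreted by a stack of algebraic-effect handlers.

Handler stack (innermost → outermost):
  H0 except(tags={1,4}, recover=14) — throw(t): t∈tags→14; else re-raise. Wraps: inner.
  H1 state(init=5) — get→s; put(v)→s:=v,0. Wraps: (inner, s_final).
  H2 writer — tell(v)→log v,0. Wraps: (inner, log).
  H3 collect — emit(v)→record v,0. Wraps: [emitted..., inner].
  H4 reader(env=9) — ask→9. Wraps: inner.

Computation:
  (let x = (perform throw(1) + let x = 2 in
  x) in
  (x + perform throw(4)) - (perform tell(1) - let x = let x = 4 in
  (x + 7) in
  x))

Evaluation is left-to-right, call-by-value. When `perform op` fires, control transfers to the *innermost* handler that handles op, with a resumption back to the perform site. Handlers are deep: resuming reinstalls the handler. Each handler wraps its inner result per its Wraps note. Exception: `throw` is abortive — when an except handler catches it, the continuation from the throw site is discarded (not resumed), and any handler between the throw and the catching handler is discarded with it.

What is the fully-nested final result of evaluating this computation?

Answer: [((14, 5), ())]

Working:
throw(1) @ H0 caught ⇒ 14
H1 returns (14, 5)
H2 returns ((14, 5), ())
H3 returns [((14, 5), ())]
H4 returns [((14, 5), ())]
= [((14, 5), ())]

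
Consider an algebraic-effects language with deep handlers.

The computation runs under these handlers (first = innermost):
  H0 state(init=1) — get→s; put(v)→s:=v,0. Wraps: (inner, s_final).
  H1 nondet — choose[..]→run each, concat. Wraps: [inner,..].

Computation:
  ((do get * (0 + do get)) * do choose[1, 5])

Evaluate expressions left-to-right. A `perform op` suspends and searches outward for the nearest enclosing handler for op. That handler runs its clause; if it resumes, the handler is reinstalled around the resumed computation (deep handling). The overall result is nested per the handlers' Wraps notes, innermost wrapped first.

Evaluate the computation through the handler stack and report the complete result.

Evaluation trace:
get @ H0 ⇒ 1
get @ H0 ⇒ 1
choose[1, 5] @ H1
  branch[0] choose=1:
    H0 returns (1, 1)
    H1 returns [(1, 1)]
  branch[1] choose=5:
    H0 returns (5, 1)
    H1 returns [(5, 1)]
= [(1, 1), (5, 1)]

Answer: [(1, 1), (5, 1)]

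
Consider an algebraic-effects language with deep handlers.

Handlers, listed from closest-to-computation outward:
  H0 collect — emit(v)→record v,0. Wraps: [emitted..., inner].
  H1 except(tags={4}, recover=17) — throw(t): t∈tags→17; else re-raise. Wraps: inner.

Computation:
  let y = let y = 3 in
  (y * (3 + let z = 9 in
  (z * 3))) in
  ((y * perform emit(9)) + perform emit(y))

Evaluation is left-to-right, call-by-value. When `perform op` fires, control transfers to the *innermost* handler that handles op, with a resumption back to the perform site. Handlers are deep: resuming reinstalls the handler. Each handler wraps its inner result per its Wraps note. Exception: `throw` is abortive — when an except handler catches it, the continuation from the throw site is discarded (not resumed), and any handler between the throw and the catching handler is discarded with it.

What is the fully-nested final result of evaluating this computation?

Answer: [9, 90, 0]

Working:
emit(9) @ H0 ⇒ out+=9
emit(90) @ H0 ⇒ out+=90
H0 returns [9, 90, 0]
H1 returns [9, 90, 0]
= [9, 90, 0]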